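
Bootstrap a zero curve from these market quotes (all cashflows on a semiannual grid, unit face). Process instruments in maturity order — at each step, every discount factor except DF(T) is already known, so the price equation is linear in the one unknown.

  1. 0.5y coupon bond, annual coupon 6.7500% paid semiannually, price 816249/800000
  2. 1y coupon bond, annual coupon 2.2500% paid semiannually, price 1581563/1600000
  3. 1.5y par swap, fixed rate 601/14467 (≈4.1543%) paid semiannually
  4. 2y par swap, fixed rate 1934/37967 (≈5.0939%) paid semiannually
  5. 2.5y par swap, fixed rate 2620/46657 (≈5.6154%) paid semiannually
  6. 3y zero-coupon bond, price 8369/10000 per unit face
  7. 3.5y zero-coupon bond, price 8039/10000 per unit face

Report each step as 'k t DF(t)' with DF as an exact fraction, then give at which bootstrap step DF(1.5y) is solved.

step 1 [0.5y] bond c/2=27/800: DF=(816249/800000 − 27/800·(0))/(1+27/800) = 987/1000 ≈ 0.987000
step 2 [1y] bond c/2=9/800: DF=(1581563/1600000 − 9/800·(0.987000))/(1+9/800) = 1933/2000 ≈ 0.966500
step 3 [1.5y] swap r/2=601/28934: DF=(1 − 601/28934·(0.987000+0.966500))/(1+601/28934) = 9399/10000 ≈ 0.939900
step 4 [2y] swap r/2=967/37967: DF=(1 − 967/37967·(0.987000+0.966500+0.939900))/(1+967/37967) = 9033/10000 ≈ 0.903300
step 5 [2.5y] swap r/2=1310/46657: DF=(1 − 1310/46657·(0.987000+0.966500+0.939900+0.903300))/(1+1310/46657) = 869/1000 ≈ 0.869000
step 6 [3y] zero: DF = P = 8369/10000 ≈ 0.836900
step 7 [3.5y] zero: DF = P = 8039/10000 ≈ 0.803900

1 1/2 987/1000
2 1 1933/2000
3 3/2 9399/10000
4 2 9033/10000
5 5/2 869/1000
6 3 8369/10000
7 7/2 8039/10000
DF(1.5y) is solved at step 3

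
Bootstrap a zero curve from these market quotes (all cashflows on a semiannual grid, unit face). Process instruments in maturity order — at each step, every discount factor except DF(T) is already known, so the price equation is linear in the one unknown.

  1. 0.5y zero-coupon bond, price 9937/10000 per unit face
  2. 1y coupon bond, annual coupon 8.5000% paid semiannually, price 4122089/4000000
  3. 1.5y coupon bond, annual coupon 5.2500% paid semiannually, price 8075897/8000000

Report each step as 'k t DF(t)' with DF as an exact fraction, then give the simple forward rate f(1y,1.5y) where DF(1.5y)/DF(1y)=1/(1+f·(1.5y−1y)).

1 1/2 9937/10000
2 1 237/250
3 3/2 467/500
f(1y,1.5y) = ((237/250)/(467/500) − 1)/(1/2) = 14/467 ≈ 2.9979%

step 1 [0.5y] zero: DF = P = 9937/10000 ≈ 0.993700
step 2 [1y] bond c/2=17/400: DF=(4122089/4000000 − 17/400·(0.993700))/(1+17/400) = 237/250 ≈ 0.948000
step 3 [1.5y] bond c/2=21/800: DF=(8075897/8000000 − 21/800·(0.993700+0.948000))/(1+21/800) = 467/500 ≈ 0.934000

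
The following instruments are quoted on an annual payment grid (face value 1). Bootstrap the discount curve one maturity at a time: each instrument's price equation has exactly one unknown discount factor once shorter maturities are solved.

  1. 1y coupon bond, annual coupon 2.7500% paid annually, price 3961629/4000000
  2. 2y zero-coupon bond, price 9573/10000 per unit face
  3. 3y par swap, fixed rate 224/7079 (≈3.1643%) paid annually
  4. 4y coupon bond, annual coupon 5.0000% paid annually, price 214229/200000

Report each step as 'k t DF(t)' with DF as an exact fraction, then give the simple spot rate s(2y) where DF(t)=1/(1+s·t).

step 1 [1y] bond c/1=11/400: DF=(3961629/4000000 − 11/400·(0))/(1+11/400) = 9639/10000 ≈ 0.963900
step 2 [2y] zero: DF = P = 9573/10000 ≈ 0.957300
step 3 [3y] swap r/1=224/7079: DF=(1 − 224/7079·(0.963900+0.957300))/(1+224/7079) = 569/625 ≈ 0.910400
step 4 [4y] bond c/1=1/20: DF=(214229/200000 − 1/20·(0.963900+0.957300+0.910400))/(1+1/20) = 8853/10000 ≈ 0.885300

1 1 9639/10000
2 2 9573/10000
3 3 569/625
4 4 8853/10000
s(2y) = (1/(9573/10000) − 1)/(2) = 427/19146 ≈ 2.2302%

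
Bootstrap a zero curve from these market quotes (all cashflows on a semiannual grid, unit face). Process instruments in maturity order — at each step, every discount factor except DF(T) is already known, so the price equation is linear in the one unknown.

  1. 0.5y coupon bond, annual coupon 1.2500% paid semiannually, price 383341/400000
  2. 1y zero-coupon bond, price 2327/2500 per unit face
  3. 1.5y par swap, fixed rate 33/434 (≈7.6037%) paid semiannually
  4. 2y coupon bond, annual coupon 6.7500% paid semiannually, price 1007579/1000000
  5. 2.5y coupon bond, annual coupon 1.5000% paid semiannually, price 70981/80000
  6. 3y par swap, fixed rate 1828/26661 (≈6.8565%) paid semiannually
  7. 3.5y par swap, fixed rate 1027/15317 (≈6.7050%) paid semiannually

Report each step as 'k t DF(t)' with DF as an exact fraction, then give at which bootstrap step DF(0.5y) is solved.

1 1/2 2381/2500
2 1 2327/2500
3 3/2 559/625
4 2 221/250
5 5/2 4267/5000
6 3 2043/2500
7 7/2 3973/5000
DF(0.5y) is solved at step 1

step 1 [0.5y] bond c/2=1/160: DF=(383341/400000 − 1/160·(0))/(1+1/160) = 2381/2500 ≈ 0.952400
step 2 [1y] zero: DF = P = 2327/2500 ≈ 0.930800
step 3 [1.5y] swap r/2=33/868: DF=(1 − 33/868·(0.952400+0.930800))/(1+33/868) = 559/625 ≈ 0.894400
step 4 [2y] bond c/2=27/800: DF=(1007579/1000000 − 27/800·(0.952400+0.930800+0.894400))/(1+27/800) = 221/250 ≈ 0.884000
step 5 [2.5y] bond c/2=3/400: DF=(70981/80000 − 3/400·(0.952400+0.930800+0.894400+0.884000))/(1+3/400) = 4267/5000 ≈ 0.853400
step 6 [3y] swap r/2=914/26661: DF=(1 − 914/26661·(0.952400+0.930800+0.894400+0.884000+0.853400))/(1+914/26661) = 2043/2500 ≈ 0.817200
step 7 [3.5y] swap r/2=1027/30634: DF=(1 − 1027/30634·(0.952400+0.930800+0.894400+0.884000+0.853400+0.817200))/(1+1027/30634) = 3973/5000 ≈ 0.794600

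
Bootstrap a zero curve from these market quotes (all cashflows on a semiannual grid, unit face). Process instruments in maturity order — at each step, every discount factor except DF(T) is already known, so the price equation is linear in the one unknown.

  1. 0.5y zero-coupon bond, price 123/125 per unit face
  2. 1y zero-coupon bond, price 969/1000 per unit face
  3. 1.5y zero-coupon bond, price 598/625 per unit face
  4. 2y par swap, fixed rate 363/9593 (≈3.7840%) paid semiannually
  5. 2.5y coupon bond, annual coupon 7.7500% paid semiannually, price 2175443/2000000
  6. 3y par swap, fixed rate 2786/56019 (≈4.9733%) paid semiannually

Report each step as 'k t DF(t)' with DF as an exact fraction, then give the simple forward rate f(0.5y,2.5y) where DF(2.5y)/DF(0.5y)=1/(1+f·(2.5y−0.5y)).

step 1 [0.5y] zero: DF = P = 123/125 ≈ 0.984000
step 2 [1y] zero: DF = P = 969/1000 ≈ 0.969000
step 3 [1.5y] zero: DF = P = 598/625 ≈ 0.956800
step 4 [2y] swap r/2=363/19186: DF=(1 − 363/19186·(0.984000+0.969000+0.956800))/(1+363/19186) = 4637/5000 ≈ 0.927400
step 5 [2.5y] bond c/2=31/800: DF=(2175443/2000000 − 31/800·(0.984000+0.969000+0.956800+0.927400))/(1+31/800) = 113/125 ≈ 0.904000
step 6 [3y] swap r/2=1393/56019: DF=(1 − 1393/56019·(0.984000+0.969000+0.956800+0.927400+0.904000))/(1+1393/56019) = 8607/10000 ≈ 0.860700

1 1/2 123/125
2 1 969/1000
3 3/2 598/625
4 2 4637/5000
5 5/2 113/125
6 3 8607/10000
f(0.5y,2.5y) = ((123/125)/(113/125) − 1)/(2) = 5/113 ≈ 4.4248%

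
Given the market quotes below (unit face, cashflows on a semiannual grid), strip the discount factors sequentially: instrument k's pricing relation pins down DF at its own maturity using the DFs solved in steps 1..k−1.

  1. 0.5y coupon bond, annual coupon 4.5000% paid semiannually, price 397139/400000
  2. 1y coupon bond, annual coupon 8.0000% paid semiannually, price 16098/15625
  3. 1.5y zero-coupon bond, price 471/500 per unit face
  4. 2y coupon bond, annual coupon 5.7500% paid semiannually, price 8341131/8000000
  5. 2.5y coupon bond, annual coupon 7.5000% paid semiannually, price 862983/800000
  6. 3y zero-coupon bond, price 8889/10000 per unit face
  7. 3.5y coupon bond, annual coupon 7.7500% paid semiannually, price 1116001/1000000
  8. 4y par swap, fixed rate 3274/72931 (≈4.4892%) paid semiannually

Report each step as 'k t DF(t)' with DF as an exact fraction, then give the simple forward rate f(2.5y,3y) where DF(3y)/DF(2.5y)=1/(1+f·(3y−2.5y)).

1 1/2 971/1000
2 1 9533/10000
3 3/2 471/500
4 2 4667/5000
5 5/2 564/625
6 3 8889/10000
7 7/2 4329/5000
8 4 8363/10000
f(2.5y,3y) = ((564/625)/(8889/10000) − 1)/(1/2) = 90/2963 ≈ 3.0375%

step 1 [0.5y] bond c/2=9/400: DF=(397139/400000 − 9/400·(0))/(1+9/400) = 971/1000 ≈ 0.971000
step 2 [1y] bond c/2=1/25: DF=(16098/15625 − 1/25·(0.971000))/(1+1/25) = 9533/10000 ≈ 0.953300
step 3 [1.5y] zero: DF = P = 471/500 ≈ 0.942000
step 4 [2y] bond c/2=23/800: DF=(8341131/8000000 − 23/800·(0.971000+0.953300+0.942000))/(1+23/800) = 4667/5000 ≈ 0.933400
step 5 [2.5y] bond c/2=3/80: DF=(862983/800000 − 3/80·(0.971000+0.953300+0.942000+0.933400))/(1+3/80) = 564/625 ≈ 0.902400
step 6 [3y] zero: DF = P = 8889/10000 ≈ 0.888900
step 7 [3.5y] bond c/2=31/800: DF=(1116001/1000000 − 31/800·(0.971000+0.953300+0.942000+0.933400+0.902400+0.888900))/(1+31/800) = 4329/5000 ≈ 0.865800
step 8 [4y] swap r/2=1637/72931: DF=(1 − 1637/72931·(0.971000+0.953300+0.942000+0.933400+0.902400+0.888900+0.865800))/(1+1637/72931) = 8363/10000 ≈ 0.836300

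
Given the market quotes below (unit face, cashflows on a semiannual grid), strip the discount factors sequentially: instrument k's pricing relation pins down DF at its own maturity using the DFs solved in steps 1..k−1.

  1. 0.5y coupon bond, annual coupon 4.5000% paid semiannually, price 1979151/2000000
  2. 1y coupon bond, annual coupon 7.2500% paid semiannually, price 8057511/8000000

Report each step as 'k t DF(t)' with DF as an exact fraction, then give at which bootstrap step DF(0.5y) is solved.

1 1/2 4839/5000
2 1 9381/10000
DF(0.5y) is solved at step 1

step 1 [0.5y] bond c/2=9/400: DF=(1979151/2000000 − 9/400·(0))/(1+9/400) = 4839/5000 ≈ 0.967800
step 2 [1y] bond c/2=29/800: DF=(8057511/8000000 − 29/800·(0.967800))/(1+29/800) = 9381/10000 ≈ 0.938100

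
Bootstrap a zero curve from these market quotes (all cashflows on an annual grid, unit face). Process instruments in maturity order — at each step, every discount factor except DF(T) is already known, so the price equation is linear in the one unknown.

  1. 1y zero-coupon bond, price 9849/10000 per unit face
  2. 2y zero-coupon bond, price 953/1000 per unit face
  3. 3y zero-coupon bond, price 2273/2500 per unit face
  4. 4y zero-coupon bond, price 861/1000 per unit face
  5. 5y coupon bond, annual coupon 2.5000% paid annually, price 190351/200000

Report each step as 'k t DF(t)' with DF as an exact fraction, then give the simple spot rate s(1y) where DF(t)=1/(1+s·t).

1 1 9849/10000
2 2 953/1000
3 3 2273/2500
4 4 861/1000
5 5 8381/10000
s(1y) = (1/(9849/10000) − 1)/(1) = 151/9849 ≈ 1.5332%

step 1 [1y] zero: DF = P = 9849/10000 ≈ 0.984900
step 2 [2y] zero: DF = P = 953/1000 ≈ 0.953000
step 3 [3y] zero: DF = P = 2273/2500 ≈ 0.909200
step 4 [4y] zero: DF = P = 861/1000 ≈ 0.861000
step 5 [5y] bond c/1=1/40: DF=(190351/200000 − 1/40·(0.984900+0.953000+0.909200+0.861000))/(1+1/40) = 8381/10000 ≈ 0.838100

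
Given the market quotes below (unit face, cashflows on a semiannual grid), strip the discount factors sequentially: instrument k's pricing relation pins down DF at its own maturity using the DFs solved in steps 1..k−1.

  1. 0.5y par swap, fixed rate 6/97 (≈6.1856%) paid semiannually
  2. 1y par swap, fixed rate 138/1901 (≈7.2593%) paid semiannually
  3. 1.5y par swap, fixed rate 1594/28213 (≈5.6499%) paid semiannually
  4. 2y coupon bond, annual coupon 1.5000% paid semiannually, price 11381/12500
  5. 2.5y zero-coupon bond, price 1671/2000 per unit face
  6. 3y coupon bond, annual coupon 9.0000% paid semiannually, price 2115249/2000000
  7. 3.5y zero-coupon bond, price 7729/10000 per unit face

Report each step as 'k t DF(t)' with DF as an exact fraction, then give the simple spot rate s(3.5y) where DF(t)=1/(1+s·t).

step 1 [0.5y] swap r/2=3/97: DF=(1 − 3/97·(0))/(1+3/97) = 97/100 ≈ 0.970000
step 2 [1y] swap r/2=69/1901: DF=(1 − 69/1901·(0.970000))/(1+69/1901) = 931/1000 ≈ 0.931000
step 3 [1.5y] swap r/2=797/28213: DF=(1 − 797/28213·(0.970000+0.931000))/(1+797/28213) = 9203/10000 ≈ 0.920300
step 4 [2y] bond c/2=3/400: DF=(11381/12500 − 3/400·(0.970000+0.931000+0.920300))/(1+3/400) = 8827/10000 ≈ 0.882700
step 5 [2.5y] zero: DF = P = 1671/2000 ≈ 0.835500
step 6 [3y] bond c/2=9/200: DF=(2115249/2000000 − 9/200·(0.970000+0.931000+0.920300+0.882700+0.835500))/(1+9/200) = 4083/5000 ≈ 0.816600
step 7 [3.5y] zero: DF = P = 7729/10000 ≈ 0.772900

1 1/2 97/100
2 1 931/1000
3 3/2 9203/10000
4 2 8827/10000
5 5/2 1671/2000
6 3 4083/5000
7 7/2 7729/10000
s(3.5y) = (1/(7729/10000) − 1)/(7/2) = 4542/54103 ≈ 8.3951%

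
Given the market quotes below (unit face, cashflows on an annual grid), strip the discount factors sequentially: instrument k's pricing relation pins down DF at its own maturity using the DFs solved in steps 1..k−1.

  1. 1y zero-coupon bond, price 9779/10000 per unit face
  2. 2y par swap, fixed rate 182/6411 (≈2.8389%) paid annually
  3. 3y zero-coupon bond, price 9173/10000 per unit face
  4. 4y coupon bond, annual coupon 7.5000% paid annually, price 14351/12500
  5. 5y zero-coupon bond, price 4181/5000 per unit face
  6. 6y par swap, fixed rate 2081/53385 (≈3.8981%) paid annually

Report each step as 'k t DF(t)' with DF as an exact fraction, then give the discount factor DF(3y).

step 1 [1y] zero: DF = P = 9779/10000 ≈ 0.977900
step 2 [2y] swap r/1=182/6411: DF=(1 − 182/6411·(0.977900))/(1+182/6411) = 4727/5000 ≈ 0.945400
step 3 [3y] zero: DF = P = 9173/10000 ≈ 0.917300
step 4 [4y] bond c/1=3/40: DF=(14351/12500 − 3/40·(0.977900+0.945400+0.917300))/(1+3/40) = 4349/5000 ≈ 0.869800
step 5 [5y] zero: DF = P = 4181/5000 ≈ 0.836200
step 6 [6y] swap r/1=2081/53385: DF=(1 − 2081/53385·(0.977900+0.945400+0.917300+0.869800+0.836200))/(1+2081/53385) = 7919/10000 ≈ 0.791900

1 1 9779/10000
2 2 4727/5000
3 3 9173/10000
4 4 4349/5000
5 5 4181/5000
6 6 7919/10000
DF(3y) = 9173/10000 ≈ 0.917300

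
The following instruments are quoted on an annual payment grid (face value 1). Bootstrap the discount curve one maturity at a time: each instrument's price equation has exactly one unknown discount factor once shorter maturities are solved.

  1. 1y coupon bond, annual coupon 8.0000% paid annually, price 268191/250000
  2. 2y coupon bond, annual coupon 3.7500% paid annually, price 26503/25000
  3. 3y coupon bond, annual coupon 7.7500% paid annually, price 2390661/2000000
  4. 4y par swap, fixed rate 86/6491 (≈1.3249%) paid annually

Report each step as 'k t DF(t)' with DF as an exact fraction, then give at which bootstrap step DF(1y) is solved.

step 1 [1y] bond c/1=2/25: DF=(268191/250000 − 2/25·(0))/(1+2/25) = 9933/10000 ≈ 0.993300
step 2 [2y] bond c/1=3/80: DF=(26503/25000 − 3/80·(0.993300))/(1+3/80) = 9859/10000 ≈ 0.985900
step 3 [3y] bond c/1=31/400: DF=(2390661/2000000 − 31/400·(0.993300+0.985900))/(1+31/400) = 967/1000 ≈ 0.967000
step 4 [4y] swap r/1=86/6491: DF=(1 − 86/6491·(0.993300+0.985900+0.967000))/(1+86/6491) = 2371/2500 ≈ 0.948400

1 1 9933/10000
2 2 9859/10000
3 3 967/1000
4 4 2371/2500
DF(1y) is solved at step 1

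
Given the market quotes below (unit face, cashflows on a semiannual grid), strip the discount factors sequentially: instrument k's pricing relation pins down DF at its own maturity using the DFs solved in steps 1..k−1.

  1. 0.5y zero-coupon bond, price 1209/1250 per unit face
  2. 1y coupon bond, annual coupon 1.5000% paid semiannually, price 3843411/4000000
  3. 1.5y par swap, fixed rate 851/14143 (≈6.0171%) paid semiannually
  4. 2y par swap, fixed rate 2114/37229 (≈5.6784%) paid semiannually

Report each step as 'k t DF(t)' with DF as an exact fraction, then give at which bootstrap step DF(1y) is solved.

step 1 [0.5y] zero: DF = P = 1209/1250 ≈ 0.967200
step 2 [1y] bond c/2=3/400: DF=(3843411/4000000 − 3/400·(0.967200))/(1+3/400) = 1893/2000 ≈ 0.946500
step 3 [1.5y] swap r/2=851/28286: DF=(1 − 851/28286·(0.967200+0.946500))/(1+851/28286) = 9149/10000 ≈ 0.914900
step 4 [2y] swap r/2=1057/37229: DF=(1 − 1057/37229·(0.967200+0.946500+0.914900))/(1+1057/37229) = 8943/10000 ≈ 0.894300

1 1/2 1209/1250
2 1 1893/2000
3 3/2 9149/10000
4 2 8943/10000
DF(1y) is solved at step 2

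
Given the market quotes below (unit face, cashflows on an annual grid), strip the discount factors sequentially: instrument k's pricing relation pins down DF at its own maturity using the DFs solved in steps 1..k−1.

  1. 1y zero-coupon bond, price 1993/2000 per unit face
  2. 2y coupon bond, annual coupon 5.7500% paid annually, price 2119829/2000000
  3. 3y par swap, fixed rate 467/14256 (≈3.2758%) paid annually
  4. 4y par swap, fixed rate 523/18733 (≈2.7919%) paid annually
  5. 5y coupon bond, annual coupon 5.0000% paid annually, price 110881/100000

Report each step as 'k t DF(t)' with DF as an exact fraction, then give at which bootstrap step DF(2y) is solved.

step 1 [1y] zero: DF = P = 1993/2000 ≈ 0.996500
step 2 [2y] bond c/1=23/400: DF=(2119829/2000000 − 23/400·(0.996500))/(1+23/400) = 9481/10000 ≈ 0.948100
step 3 [3y] swap r/1=467/14256: DF=(1 − 467/14256·(0.996500+0.948100))/(1+467/14256) = 4533/5000 ≈ 0.906600
step 4 [4y] swap r/1=523/18733: DF=(1 − 523/18733·(0.996500+0.948100+0.906600))/(1+523/18733) = 4477/5000 ≈ 0.895400
step 5 [5y] bond c/1=1/20: DF=(110881/100000 − 1/20·(0.996500+0.948100+0.906600+0.895400))/(1+1/20) = 1097/1250 ≈ 0.877600

1 1 1993/2000
2 2 9481/10000
3 3 4533/5000
4 4 4477/5000
5 5 1097/1250
DF(2y) is solved at step 2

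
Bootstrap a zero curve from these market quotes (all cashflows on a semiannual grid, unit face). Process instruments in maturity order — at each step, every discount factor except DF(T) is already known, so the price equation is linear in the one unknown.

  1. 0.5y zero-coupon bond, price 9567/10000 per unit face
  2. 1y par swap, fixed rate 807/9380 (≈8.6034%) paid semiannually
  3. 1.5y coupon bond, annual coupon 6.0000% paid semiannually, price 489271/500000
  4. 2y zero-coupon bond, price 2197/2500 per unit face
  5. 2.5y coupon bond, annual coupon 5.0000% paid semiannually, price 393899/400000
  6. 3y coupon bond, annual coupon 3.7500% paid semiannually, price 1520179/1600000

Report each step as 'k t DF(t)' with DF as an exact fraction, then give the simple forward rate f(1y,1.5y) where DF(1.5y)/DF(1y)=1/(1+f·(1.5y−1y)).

1 1/2 9567/10000
2 1 9193/10000
3 3/2 4477/5000
4 2 2197/2500
5 5/2 8717/10000
6 3 4247/5000
f(1y,1.5y) = ((9193/10000)/(4477/5000) − 1)/(1/2) = 239/4477 ≈ 5.3384%

step 1 [0.5y] zero: DF = P = 9567/10000 ≈ 0.956700
step 2 [1y] swap r/2=807/18760: DF=(1 − 807/18760·(0.956700))/(1+807/18760) = 9193/10000 ≈ 0.919300
step 3 [1.5y] bond c/2=3/100: DF=(489271/500000 − 3/100·(0.956700+0.919300))/(1+3/100) = 4477/5000 ≈ 0.895400
step 4 [2y] zero: DF = P = 2197/2500 ≈ 0.878800
step 5 [2.5y] bond c/2=1/40: DF=(393899/400000 − 1/40·(0.956700+0.919300+0.895400+0.878800))/(1+1/40) = 8717/10000 ≈ 0.871700
step 6 [3y] bond c/2=3/160: DF=(1520179/1600000 − 3/160·(0.956700+0.919300+0.895400+0.878800+0.871700))/(1+3/160) = 4247/5000 ≈ 0.849400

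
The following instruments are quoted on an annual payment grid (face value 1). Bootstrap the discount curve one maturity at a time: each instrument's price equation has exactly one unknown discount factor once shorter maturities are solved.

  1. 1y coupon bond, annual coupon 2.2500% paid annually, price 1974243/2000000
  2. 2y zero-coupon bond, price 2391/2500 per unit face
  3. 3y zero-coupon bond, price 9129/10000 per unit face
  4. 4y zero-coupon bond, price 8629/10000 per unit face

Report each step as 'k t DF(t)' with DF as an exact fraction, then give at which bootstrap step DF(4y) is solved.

step 1 [1y] bond c/1=9/400: DF=(1974243/2000000 − 9/400·(0))/(1+9/400) = 4827/5000 ≈ 0.965400
step 2 [2y] zero: DF = P = 2391/2500 ≈ 0.956400
step 3 [3y] zero: DF = P = 9129/10000 ≈ 0.912900
step 4 [4y] zero: DF = P = 8629/10000 ≈ 0.862900

1 1 4827/5000
2 2 2391/2500
3 3 9129/10000
4 4 8629/10000
DF(4y) is solved at step 4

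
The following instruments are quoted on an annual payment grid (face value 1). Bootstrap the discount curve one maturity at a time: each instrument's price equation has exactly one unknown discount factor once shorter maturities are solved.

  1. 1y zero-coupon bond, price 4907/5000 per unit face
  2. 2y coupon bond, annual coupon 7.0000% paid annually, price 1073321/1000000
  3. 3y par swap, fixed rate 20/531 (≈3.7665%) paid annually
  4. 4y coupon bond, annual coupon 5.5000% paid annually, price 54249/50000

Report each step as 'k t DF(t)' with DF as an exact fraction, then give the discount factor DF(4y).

1 1 4907/5000
2 2 9389/10000
3 3 447/500
4 4 8817/10000
DF(4y) = 8817/10000 ≈ 0.881700

step 1 [1y] zero: DF = P = 4907/5000 ≈ 0.981400
step 2 [2y] bond c/1=7/100: DF=(1073321/1000000 − 7/100·(0.981400))/(1+7/100) = 9389/10000 ≈ 0.938900
step 3 [3y] swap r/1=20/531: DF=(1 − 20/531·(0.981400+0.938900))/(1+20/531) = 447/500 ≈ 0.894000
step 4 [4y] bond c/1=11/200: DF=(54249/50000 − 11/200·(0.981400+0.938900+0.894000))/(1+11/200) = 8817/10000 ≈ 0.881700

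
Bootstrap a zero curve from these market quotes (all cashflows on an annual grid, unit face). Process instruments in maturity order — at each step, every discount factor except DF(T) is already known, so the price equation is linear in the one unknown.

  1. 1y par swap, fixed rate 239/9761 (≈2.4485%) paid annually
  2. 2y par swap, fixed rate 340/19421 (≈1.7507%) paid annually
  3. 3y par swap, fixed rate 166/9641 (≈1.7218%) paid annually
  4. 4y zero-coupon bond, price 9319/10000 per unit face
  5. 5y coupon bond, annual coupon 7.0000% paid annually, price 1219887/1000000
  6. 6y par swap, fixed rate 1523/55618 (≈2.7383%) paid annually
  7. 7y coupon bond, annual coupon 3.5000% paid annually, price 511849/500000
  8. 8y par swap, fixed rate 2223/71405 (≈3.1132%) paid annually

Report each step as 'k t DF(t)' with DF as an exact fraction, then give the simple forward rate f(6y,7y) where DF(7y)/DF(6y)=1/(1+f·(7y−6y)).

step 1 [1y] swap r/1=239/9761: DF=(1 − 239/9761·(0))/(1+239/9761) = 9761/10000 ≈ 0.976100
step 2 [2y] swap r/1=340/19421: DF=(1 − 340/19421·(0.976100))/(1+340/19421) = 483/500 ≈ 0.966000
step 3 [3y] swap r/1=166/9641: DF=(1 − 166/9641·(0.976100+0.966000))/(1+166/9641) = 4751/5000 ≈ 0.950200
step 4 [4y] zero: DF = P = 9319/10000 ≈ 0.931900
step 5 [5y] bond c/1=7/100: DF=(1219887/1000000 − 7/100·(0.976100+0.966000+0.950200+0.931900))/(1+7/100) = 8899/10000 ≈ 0.889900
step 6 [6y] swap r/1=1523/55618: DF=(1 − 1523/55618·(0.976100+0.966000+0.950200+0.931900+0.889900))/(1+1523/55618) = 8477/10000 ≈ 0.847700
step 7 [7y] bond c/1=7/200: DF=(511849/500000 − 7/200·(0.976100+0.966000+0.950200+0.931900+0.889900+0.847700))/(1+7/200) = 801/1000 ≈ 0.801000
step 8 [8y] swap r/1=2223/71405: DF=(1 − 2223/71405·(0.976100+0.966000+0.950200+0.931900+0.889900+0.847700+0.801000))/(1+2223/71405) = 7777/10000 ≈ 0.777700

1 1 9761/10000
2 2 483/500
3 3 4751/5000
4 4 9319/10000
5 5 8899/10000
6 6 8477/10000
7 7 801/1000
8 8 7777/10000
f(6y,7y) = ((8477/10000)/(801/1000) − 1)/(1) = 467/8010 ≈ 5.8302%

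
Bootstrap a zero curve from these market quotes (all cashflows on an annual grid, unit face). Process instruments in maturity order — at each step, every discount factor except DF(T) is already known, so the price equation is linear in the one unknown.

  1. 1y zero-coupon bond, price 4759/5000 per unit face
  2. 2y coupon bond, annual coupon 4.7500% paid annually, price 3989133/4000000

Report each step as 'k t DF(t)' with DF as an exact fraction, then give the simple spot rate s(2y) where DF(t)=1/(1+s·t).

step 1 [1y] zero: DF = P = 4759/5000 ≈ 0.951800
step 2 [2y] bond c/1=19/400: DF=(3989133/4000000 − 19/400·(0.951800))/(1+19/400) = 9089/10000 ≈ 0.908900

1 1 4759/5000
2 2 9089/10000
s(2y) = (1/(9089/10000) − 1)/(2) = 911/18178 ≈ 5.0116%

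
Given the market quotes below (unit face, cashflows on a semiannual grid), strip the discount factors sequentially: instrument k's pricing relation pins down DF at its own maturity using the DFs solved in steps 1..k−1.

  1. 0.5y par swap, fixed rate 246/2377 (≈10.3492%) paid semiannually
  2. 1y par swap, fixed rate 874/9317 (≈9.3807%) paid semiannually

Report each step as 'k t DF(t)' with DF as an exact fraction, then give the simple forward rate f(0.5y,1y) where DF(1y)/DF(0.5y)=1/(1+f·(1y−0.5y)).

1 1/2 2377/2500
2 1 4563/5000
f(0.5y,1y) = ((2377/2500)/(4563/5000) − 1)/(1/2) = 382/4563 ≈ 8.3717%

step 1 [0.5y] swap r/2=123/2377: DF=(1 − 123/2377·(0))/(1+123/2377) = 2377/2500 ≈ 0.950800
step 2 [1y] swap r/2=437/9317: DF=(1 − 437/9317·(0.950800))/(1+437/9317) = 4563/5000 ≈ 0.912600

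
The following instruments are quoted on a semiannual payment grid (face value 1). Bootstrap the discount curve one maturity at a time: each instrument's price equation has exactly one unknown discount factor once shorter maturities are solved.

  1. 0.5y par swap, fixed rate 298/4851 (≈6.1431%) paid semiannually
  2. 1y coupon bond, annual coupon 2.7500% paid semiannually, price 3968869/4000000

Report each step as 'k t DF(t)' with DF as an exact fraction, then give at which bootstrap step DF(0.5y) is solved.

step 1 [0.5y] swap r/2=149/4851: DF=(1 − 149/4851·(0))/(1+149/4851) = 4851/5000 ≈ 0.970200
step 2 [1y] bond c/2=11/800: DF=(3968869/4000000 − 11/800·(0.970200))/(1+11/800) = 1207/1250 ≈ 0.965600

1 1/2 4851/5000
2 1 1207/1250
DF(0.5y) is solved at step 1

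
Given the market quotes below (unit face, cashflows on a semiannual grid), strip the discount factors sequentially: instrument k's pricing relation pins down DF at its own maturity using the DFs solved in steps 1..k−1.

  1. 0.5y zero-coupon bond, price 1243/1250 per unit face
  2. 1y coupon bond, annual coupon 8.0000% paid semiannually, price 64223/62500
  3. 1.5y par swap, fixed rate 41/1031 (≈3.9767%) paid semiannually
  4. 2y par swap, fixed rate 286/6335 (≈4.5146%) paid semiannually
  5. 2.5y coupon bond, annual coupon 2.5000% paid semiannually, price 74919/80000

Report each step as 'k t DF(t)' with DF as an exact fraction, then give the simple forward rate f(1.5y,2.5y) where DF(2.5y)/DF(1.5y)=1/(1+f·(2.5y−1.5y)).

step 1 [0.5y] zero: DF = P = 1243/1250 ≈ 0.994400
step 2 [1y] bond c/2=1/25: DF=(64223/62500 − 1/25·(0.994400))/(1+1/25) = 4749/5000 ≈ 0.949800
step 3 [1.5y] swap r/2=41/2062: DF=(1 − 41/2062·(0.994400+0.949800))/(1+41/2062) = 4713/5000 ≈ 0.942600
step 4 [2y] swap r/2=143/6335: DF=(1 − 143/6335·(0.994400+0.949800+0.942600))/(1+143/6335) = 4571/5000 ≈ 0.914200
step 5 [2.5y] bond c/2=1/80: DF=(74919/80000 − 1/80·(0.994400+0.949800+0.942600+0.914200))/(1+1/80) = 439/500 ≈ 0.878000

1 1/2 1243/1250
2 1 4749/5000
3 3/2 4713/5000
4 2 4571/5000
5 5/2 439/500
f(1.5y,2.5y) = ((4713/5000)/(439/500) − 1)/(1) = 323/4390 ≈ 7.3576%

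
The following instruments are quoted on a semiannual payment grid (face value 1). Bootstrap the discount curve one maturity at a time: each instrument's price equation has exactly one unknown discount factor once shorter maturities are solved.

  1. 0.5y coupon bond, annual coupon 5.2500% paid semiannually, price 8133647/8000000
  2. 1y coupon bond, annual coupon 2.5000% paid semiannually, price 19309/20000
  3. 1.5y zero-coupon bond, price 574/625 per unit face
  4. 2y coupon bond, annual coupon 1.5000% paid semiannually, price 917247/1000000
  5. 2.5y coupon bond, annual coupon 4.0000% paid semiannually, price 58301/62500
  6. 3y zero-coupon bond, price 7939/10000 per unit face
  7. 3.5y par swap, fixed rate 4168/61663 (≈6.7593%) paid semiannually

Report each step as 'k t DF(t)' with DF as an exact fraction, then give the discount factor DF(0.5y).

1 1/2 9907/10000
2 1 9413/10000
3 3/2 574/625
4 2 2223/2500
5 5/2 2103/2500
6 3 7939/10000
7 7/2 1979/2500
DF(0.5y) = 9907/10000 ≈ 0.990700

step 1 [0.5y] bond c/2=21/800: DF=(8133647/8000000 − 21/800·(0))/(1+21/800) = 9907/10000 ≈ 0.990700
step 2 [1y] bond c/2=1/80: DF=(19309/20000 − 1/80·(0.990700))/(1+1/80) = 9413/10000 ≈ 0.941300
step 3 [1.5y] zero: DF = P = 574/625 ≈ 0.918400
step 4 [2y] bond c/2=3/400: DF=(917247/1000000 − 3/400·(0.990700+0.941300+0.918400))/(1+3/400) = 2223/2500 ≈ 0.889200
step 5 [2.5y] bond c/2=1/50: DF=(58301/62500 − 1/50·(0.990700+0.941300+0.918400+0.889200))/(1+1/50) = 2103/2500 ≈ 0.841200
step 6 [3y] zero: DF = P = 7939/10000 ≈ 0.793900
step 7 [3.5y] swap r/2=2084/61663: DF=(1 − 2084/61663·(0.990700+0.941300+0.918400+0.889200+0.841200+0.793900))/(1+2084/61663) = 1979/2500 ≈ 0.791600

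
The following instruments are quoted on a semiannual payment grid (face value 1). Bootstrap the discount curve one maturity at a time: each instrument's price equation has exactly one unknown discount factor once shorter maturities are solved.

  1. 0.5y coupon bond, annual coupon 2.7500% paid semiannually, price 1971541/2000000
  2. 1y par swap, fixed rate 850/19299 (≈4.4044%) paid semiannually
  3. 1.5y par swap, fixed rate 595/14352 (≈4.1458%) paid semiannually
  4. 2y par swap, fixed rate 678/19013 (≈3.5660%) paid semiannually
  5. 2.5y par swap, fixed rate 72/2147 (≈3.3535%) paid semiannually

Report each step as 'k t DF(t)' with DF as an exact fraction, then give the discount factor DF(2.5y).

step 1 [0.5y] bond c/2=11/800: DF=(1971541/2000000 − 11/800·(0))/(1+11/800) = 2431/2500 ≈ 0.972400
step 2 [1y] swap r/2=425/19299: DF=(1 − 425/19299·(0.972400))/(1+425/19299) = 383/400 ≈ 0.957500
step 3 [1.5y] swap r/2=595/28704: DF=(1 − 595/28704·(0.972400+0.957500))/(1+595/28704) = 1881/2000 ≈ 0.940500
step 4 [2y] swap r/2=339/19013: DF=(1 − 339/19013·(0.972400+0.957500+0.940500))/(1+339/19013) = 4661/5000 ≈ 0.932200
step 5 [2.5y] swap r/2=36/2147: DF=(1 − 36/2147·(0.972400+0.957500+0.940500+0.932200))/(1+36/2147) = 1151/1250 ≈ 0.920800

1 1/2 2431/2500
2 1 383/400
3 3/2 1881/2000
4 2 4661/5000
5 5/2 1151/1250
DF(2.5y) = 1151/1250 ≈ 0.920800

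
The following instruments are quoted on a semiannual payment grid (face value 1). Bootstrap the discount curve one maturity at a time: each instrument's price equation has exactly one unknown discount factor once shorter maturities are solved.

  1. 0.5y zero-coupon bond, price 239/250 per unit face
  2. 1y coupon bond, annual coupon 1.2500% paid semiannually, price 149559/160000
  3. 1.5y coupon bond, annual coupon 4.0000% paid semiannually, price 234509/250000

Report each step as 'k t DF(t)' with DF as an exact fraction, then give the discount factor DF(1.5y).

step 1 [0.5y] zero: DF = P = 239/250 ≈ 0.956000
step 2 [1y] bond c/2=1/160: DF=(149559/160000 − 1/160·(0.956000))/(1+1/160) = 923/1000 ≈ 0.923000
step 3 [1.5y] bond c/2=1/50: DF=(234509/250000 − 1/50·(0.956000+0.923000))/(1+1/50) = 2207/2500 ≈ 0.882800

1 1/2 239/250
2 1 923/1000
3 3/2 2207/2500
DF(1.5y) = 2207/2500 ≈ 0.882800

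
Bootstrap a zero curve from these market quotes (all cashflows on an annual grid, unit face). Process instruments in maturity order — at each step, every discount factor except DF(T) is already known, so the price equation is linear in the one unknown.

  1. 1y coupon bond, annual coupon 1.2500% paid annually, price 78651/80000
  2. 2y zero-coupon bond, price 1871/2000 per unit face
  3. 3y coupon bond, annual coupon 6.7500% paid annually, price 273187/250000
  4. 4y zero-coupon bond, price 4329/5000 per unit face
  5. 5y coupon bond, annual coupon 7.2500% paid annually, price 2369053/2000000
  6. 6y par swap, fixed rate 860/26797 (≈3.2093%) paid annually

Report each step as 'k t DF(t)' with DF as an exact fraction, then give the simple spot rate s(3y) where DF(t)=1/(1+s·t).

1 1 971/1000
2 2 1871/2000
3 3 9031/10000
4 4 4329/5000
5 5 107/125
6 6 207/250
s(3y) = (1/(9031/10000) − 1)/(3) = 323/9031 ≈ 3.5766%

step 1 [1y] bond c/1=1/80: DF=(78651/80000 − 1/80·(0))/(1+1/80) = 971/1000 ≈ 0.971000
step 2 [2y] zero: DF = P = 1871/2000 ≈ 0.935500
step 3 [3y] bond c/1=27/400: DF=(273187/250000 − 27/400·(0.971000+0.935500))/(1+27/400) = 9031/10000 ≈ 0.903100
step 4 [4y] zero: DF = P = 4329/5000 ≈ 0.865800
step 5 [5y] bond c/1=29/400: DF=(2369053/2000000 − 29/400·(0.971000+0.935500+0.903100+0.865800))/(1+29/400) = 107/125 ≈ 0.856000
step 6 [6y] swap r/1=860/26797: DF=(1 − 860/26797·(0.971000+0.935500+0.903100+0.865800+0.856000))/(1+860/26797) = 207/250 ≈ 0.828000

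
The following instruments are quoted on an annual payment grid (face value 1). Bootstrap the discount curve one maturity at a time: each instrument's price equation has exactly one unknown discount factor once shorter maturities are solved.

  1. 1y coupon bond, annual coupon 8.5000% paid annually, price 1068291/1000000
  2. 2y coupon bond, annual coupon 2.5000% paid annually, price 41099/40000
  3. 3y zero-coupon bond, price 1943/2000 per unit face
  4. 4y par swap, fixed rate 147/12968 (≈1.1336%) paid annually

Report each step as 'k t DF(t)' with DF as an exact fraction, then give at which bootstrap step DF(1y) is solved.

step 1 [1y] bond c/1=17/200: DF=(1068291/1000000 − 17/200·(0))/(1+17/200) = 4923/5000 ≈ 0.984600
step 2 [2y] bond c/1=1/40: DF=(41099/40000 − 1/40·(0.984600))/(1+1/40) = 1223/1250 ≈ 0.978400
step 3 [3y] zero: DF = P = 1943/2000 ≈ 0.971500
step 4 [4y] swap r/1=147/12968: DF=(1 − 147/12968·(0.984600+0.978400+0.971500))/(1+147/12968) = 9559/10000 ≈ 0.955900

1 1 4923/5000
2 2 1223/1250
3 3 1943/2000
4 4 9559/10000
DF(1y) is solved at step 1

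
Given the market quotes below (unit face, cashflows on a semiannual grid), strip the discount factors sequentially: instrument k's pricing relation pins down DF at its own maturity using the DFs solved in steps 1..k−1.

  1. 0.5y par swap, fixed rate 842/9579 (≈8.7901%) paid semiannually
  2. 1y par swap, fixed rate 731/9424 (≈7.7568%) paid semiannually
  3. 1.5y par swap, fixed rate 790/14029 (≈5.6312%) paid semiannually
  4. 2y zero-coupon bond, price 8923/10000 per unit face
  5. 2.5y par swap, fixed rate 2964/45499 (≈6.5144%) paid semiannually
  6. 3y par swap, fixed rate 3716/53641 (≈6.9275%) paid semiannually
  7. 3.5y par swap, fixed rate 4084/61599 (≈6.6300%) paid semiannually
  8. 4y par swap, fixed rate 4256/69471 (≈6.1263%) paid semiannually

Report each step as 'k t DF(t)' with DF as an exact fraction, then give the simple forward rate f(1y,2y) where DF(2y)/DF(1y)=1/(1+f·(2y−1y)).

step 1 [0.5y] swap r/2=421/9579: DF=(1 − 421/9579·(0))/(1+421/9579) = 9579/10000 ≈ 0.957900
step 2 [1y] swap r/2=731/18848: DF=(1 − 731/18848·(0.957900))/(1+731/18848) = 9269/10000 ≈ 0.926900
step 3 [1.5y] swap r/2=395/14029: DF=(1 − 395/14029·(0.957900+0.926900))/(1+395/14029) = 921/1000 ≈ 0.921000
step 4 [2y] zero: DF = P = 8923/10000 ≈ 0.892300
step 5 [2.5y] swap r/2=1482/45499: DF=(1 − 1482/45499·(0.957900+0.926900+0.921000+0.892300))/(1+1482/45499) = 4259/5000 ≈ 0.851800
step 6 [3y] swap r/2=1858/53641: DF=(1 − 1858/53641·(0.957900+0.926900+0.921000+0.892300+0.851800))/(1+1858/53641) = 4071/5000 ≈ 0.814200
step 7 [3.5y] swap r/2=2042/61599: DF=(1 − 2042/61599·(0.957900+0.926900+0.921000+0.892300+0.851800+0.814200))/(1+2042/61599) = 3979/5000 ≈ 0.795800
step 8 [4y] swap r/2=2128/69471: DF=(1 − 2128/69471·(0.957900+0.926900+0.921000+0.892300+0.851800+0.814200+0.795800))/(1+2128/69471) = 492/625 ≈ 0.787200

1 1/2 9579/10000
2 1 9269/10000
3 3/2 921/1000
4 2 8923/10000
5 5/2 4259/5000
6 3 4071/5000
7 7/2 3979/5000
8 4 492/625
f(1y,2y) = ((9269/10000)/(8923/10000) − 1)/(1) = 346/8923 ≈ 3.8776%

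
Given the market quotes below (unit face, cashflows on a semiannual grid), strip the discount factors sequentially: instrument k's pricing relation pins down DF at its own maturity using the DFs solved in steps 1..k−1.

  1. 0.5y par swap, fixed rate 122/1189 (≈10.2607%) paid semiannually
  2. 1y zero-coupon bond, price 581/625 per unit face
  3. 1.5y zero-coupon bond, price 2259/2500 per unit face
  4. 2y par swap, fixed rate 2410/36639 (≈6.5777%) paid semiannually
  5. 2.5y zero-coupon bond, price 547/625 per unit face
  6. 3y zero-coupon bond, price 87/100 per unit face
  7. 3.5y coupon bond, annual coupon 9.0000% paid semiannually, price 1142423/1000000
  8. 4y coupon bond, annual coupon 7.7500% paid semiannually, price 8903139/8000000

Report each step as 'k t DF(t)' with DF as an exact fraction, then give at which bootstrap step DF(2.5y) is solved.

step 1 [0.5y] swap r/2=61/1189: DF=(1 − 61/1189·(0))/(1+61/1189) = 1189/1250 ≈ 0.951200
step 2 [1y] zero: DF = P = 581/625 ≈ 0.929600
step 3 [1.5y] zero: DF = P = 2259/2500 ≈ 0.903600
step 4 [2y] swap r/2=1205/36639: DF=(1 − 1205/36639·(0.951200+0.929600+0.903600))/(1+1205/36639) = 1759/2000 ≈ 0.879500
step 5 [2.5y] zero: DF = P = 547/625 ≈ 0.875200
step 6 [3y] zero: DF = P = 87/100 ≈ 0.870000
step 7 [3.5y] bond c/2=9/200: DF=(1142423/1000000 − 9/200·(0.951200+0.929600+0.903600+0.879500+0.875200+0.870000))/(1+9/200) = 8603/10000 ≈ 0.860300
step 8 [4y] bond c/2=31/800: DF=(8903139/8000000 − 31/800·(0.951200+0.929600+0.903600+0.879500+0.875200+0.870000+0.860300))/(1+31/800) = 67/80 ≈ 0.837500

1 1/2 1189/1250
2 1 581/625
3 3/2 2259/2500
4 2 1759/2000
5 5/2 547/625
6 3 87/100
7 7/2 8603/10000
8 4 67/80
DF(2.5y) is solved at step 5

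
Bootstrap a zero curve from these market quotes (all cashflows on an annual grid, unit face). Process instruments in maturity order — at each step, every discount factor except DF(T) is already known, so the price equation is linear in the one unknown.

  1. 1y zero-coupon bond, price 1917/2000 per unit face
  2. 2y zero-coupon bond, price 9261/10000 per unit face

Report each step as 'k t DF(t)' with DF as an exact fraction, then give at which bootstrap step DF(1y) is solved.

1 1 1917/2000
2 2 9261/10000
DF(1y) is solved at step 1

step 1 [1y] zero: DF = P = 1917/2000 ≈ 0.958500
step 2 [2y] zero: DF = P = 9261/10000 ≈ 0.926100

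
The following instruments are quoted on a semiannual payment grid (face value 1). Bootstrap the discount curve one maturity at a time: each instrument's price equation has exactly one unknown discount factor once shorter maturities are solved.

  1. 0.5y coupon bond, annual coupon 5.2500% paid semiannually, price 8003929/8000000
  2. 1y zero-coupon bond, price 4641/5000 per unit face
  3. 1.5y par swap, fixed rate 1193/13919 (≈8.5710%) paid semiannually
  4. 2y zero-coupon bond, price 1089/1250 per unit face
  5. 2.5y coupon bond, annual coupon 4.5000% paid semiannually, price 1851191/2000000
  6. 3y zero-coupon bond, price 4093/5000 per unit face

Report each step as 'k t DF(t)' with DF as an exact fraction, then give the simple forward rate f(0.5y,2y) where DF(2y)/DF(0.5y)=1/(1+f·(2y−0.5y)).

step 1 [0.5y] bond c/2=21/800: DF=(8003929/8000000 − 21/800·(0))/(1+21/800) = 9749/10000 ≈ 0.974900
step 2 [1y] zero: DF = P = 4641/5000 ≈ 0.928200
step 3 [1.5y] swap r/2=1193/27838: DF=(1 − 1193/27838·(0.974900+0.928200))/(1+1193/27838) = 8807/10000 ≈ 0.880700
step 4 [2y] zero: DF = P = 1089/1250 ≈ 0.871200
step 5 [2.5y] bond c/2=9/400: DF=(1851191/2000000 − 9/400·(0.974900+0.928200+0.880700+0.871200))/(1+9/400) = 1031/1250 ≈ 0.824800
step 6 [3y] zero: DF = P = 4093/5000 ≈ 0.818600

1 1/2 9749/10000
2 1 4641/5000
3 3/2 8807/10000
4 2 1089/1250
5 5/2 1031/1250
6 3 4093/5000
f(0.5y,2y) = ((9749/10000)/(1089/1250) − 1)/(3/2) = 1037/13068 ≈ 7.9354%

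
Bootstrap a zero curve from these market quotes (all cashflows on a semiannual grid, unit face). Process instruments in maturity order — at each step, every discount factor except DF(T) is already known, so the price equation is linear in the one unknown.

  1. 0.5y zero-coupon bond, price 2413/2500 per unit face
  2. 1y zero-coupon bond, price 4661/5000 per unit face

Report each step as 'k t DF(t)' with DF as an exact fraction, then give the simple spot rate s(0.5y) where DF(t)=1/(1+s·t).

step 1 [0.5y] zero: DF = P = 2413/2500 ≈ 0.965200
step 2 [1y] zero: DF = P = 4661/5000 ≈ 0.932200

1 1/2 2413/2500
2 1 4661/5000
s(0.5y) = (1/(2413/2500) − 1)/(1/2) = 174/2413 ≈ 7.2109%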